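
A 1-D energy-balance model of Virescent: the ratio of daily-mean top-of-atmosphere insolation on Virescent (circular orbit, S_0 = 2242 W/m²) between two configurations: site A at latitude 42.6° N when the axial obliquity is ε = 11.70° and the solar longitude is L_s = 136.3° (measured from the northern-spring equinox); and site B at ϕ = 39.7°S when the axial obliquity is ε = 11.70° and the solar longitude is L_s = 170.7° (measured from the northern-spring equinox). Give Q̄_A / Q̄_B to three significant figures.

Q̄_A / Q̄_B ≈ 1.20

— Configuration A (ϕ=+42.6°):
Solar declination: sin δ = sin ε · sin L_s = sin 11.70° × sin 136.3° = 0.14010, so δ = +8.054°.
cos h₀ = −tan(+42.6°) tan(+8.054°) = -0.1301, h₀ = 1.7013 rad.
Bracket: h₀ sin ϕ sin δ + cos ϕ cos δ sin h₀ = 1.7013×0.67688×0.14010 + 0.73610×0.99014×0.99150 = 0.161336 + 0.722647 = 0.883983.
Q̄ = (S_0/π) × [bracket] = (2242/π) × 0.883983 = 630.86 W/m².
— Configuration B (ϕ=-39.7°):
Solar declination: sin δ = sin ε · sin L_s = sin 11.70° × sin 170.7° = 0.03277, so δ = +1.878°.
cos h₀ = −tan(-39.7°) tan(+1.878°) = 0.0272, h₀ = 1.5436 rad.
Bracket: h₀ sin ϕ sin δ + cos ϕ cos δ sin h₀ = 1.5436×-0.63877×0.03277 + 0.76940×0.99946×0.99963 = -0.032311 + 0.768700 = 0.736389.
Q̄ = (S_0/π) × [bracket] = (2242/π) × 0.736389 = 525.52 W/m².
Ratio Q̄_A / Q̄_B = 630.86 / 525.52 = 1.200.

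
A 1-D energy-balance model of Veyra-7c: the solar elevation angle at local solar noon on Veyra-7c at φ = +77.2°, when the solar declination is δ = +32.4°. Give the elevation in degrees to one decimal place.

At local noon the hour angle is zero, so the zenith angle equals |φ − δ| = |+77.2° − (+32.400°)| = 44.800°.
Elevation = 90° − 44.800° = 45.2°.

45.2°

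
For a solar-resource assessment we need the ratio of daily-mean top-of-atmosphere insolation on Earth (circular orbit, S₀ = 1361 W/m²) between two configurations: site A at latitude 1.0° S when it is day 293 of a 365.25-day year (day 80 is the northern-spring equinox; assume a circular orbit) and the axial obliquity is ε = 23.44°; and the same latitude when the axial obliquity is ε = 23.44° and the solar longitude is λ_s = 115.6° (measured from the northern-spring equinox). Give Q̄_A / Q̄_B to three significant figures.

Q̄_A / Q̄_B ≈ 1.07

— Configuration A (φ=-1.0°):
Solar longitude: λ_s = 360° × (293 − 80)/365.25 = 209.938°.
sin δ = sin 23.44° × sin 209.938° = -0.19852, so δ = -11.451°.
cos H₀ = −tan(-1.0°) tan(-11.451°) = -0.0035, H₀ = 1.5743 rad.
Bracket: H₀ sin φ sin δ + cos φ cos δ sin H₀ = 1.5743×-0.01745×-0.19852 + 0.99985×0.98010×0.99999 = 0.005454 + 0.979943 = 0.985397.
Q̄ = (S₀/π) × [bracket] = (1361/π) × 0.985397 = 426.89 W/m².
— Configuration B (φ=-1.0°):
Solar declination: sin δ = sin ε · sin λ_s = sin 23.44° × sin 115.6° = 0.35874, so δ = +21.023°.
cos H₀ = −tan(-1.0°) tan(+21.023°) = 0.0067, H₀ = 1.5641 rad.
Bracket: H₀ sin φ sin δ + cos φ cos δ sin H₀ = 1.5641×-0.01745×0.35874 + 0.99985×0.93344×0.99998 = -0.009791 + 0.933281 = 0.923490.
Q̄ = (S₀/π) × [bracket] = (1361/π) × 0.923490 = 400.07 W/m².
Ratio Q̄_A / Q̄_B = 426.89 / 400.07 = 1.067.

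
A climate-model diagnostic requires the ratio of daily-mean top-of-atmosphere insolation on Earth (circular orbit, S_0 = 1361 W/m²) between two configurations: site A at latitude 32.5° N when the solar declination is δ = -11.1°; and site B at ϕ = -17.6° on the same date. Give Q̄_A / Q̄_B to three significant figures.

Q̄_A / Q̄_B ≈ 0.653

— Configuration A (ϕ=+32.5°):
cos h₀ = −tan(+32.5°) tan(-11.100°) = 0.1250, h₀ = 1.4455 rad.
Bracket: h₀ sin ϕ sin δ + cos ϕ cos δ sin h₀ = 1.4455×0.53730×-0.19252 + 0.84339×0.98129×0.99216 = -0.149524 + 0.821122 = 0.671598.
Q̄ = (S_0/π) × [bracket] = (1361/π) × 0.671598 = 290.95 W/m².
— Configuration B (ϕ=-17.6°):
cos h₀ = −tan(-17.6°) tan(-11.100°) = -0.0622, h₀ = 1.6331 rad.
Bracket: h₀ sin ϕ sin δ + cos ϕ cos δ sin h₀ = 1.6331×-0.30237×-0.19252 + 0.95319×0.98129×0.99806 = 0.095066 + 0.933541 = 1.028607.
Q̄ = (S_0/π) × [bracket] = (1361/π) × 1.028607 = 445.61 W/m².
Ratio Q̄_A / Q̄_B = 290.95 / 445.61 = 0.6529.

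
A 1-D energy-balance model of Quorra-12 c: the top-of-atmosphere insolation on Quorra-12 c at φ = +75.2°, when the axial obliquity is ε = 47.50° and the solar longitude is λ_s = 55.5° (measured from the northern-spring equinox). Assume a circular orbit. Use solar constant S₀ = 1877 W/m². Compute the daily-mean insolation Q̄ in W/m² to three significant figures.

Solar declination: sin δ = sin ε · sin λ_s = sin 47.50° × sin 55.5° = 0.60761, so δ = +37.417°.
cos H₀ = −tan(+75.2°) tan(+37.417°) = -2.8955 ≤ −1 ⇒ polar day, H₀ = π.
Bracket: H₀ sin φ sin δ + cos φ cos δ sin H₀ = 3.1416×0.96682×0.60761 + 0.25545×0.79424×0.00000 = 1.845531 + 0.000000 = 1.845531.
Q̄ = (S₀/π) × [bracket] = (1877/π) × 1.845531 = 1103 W/m².

Q̄ ≈ 1.10e+03 W/m²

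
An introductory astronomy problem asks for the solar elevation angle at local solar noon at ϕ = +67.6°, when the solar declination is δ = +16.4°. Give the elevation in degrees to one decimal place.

38.8°

At local noon the hour angle is zero, so the zenith angle equals |ϕ − δ| = |+67.6° − (+16.400°)| = 51.200°.
Elevation = 90° − 51.200° = 38.8°.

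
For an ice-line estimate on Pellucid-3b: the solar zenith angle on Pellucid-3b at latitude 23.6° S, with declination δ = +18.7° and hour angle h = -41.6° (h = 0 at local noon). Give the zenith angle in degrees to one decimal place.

θ_z = 58.6°

cos θ_z = sin ϕ sin δ + cos ϕ cos δ cos h = -0.128357 + 0.649080 = 0.520723.
θ_z = arccos(0.520723) = 58.6°.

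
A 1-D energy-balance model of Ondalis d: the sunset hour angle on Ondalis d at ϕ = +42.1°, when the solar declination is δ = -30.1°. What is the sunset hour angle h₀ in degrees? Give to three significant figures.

cos h₀ = −tan ϕ · tan δ = −tan(+42.1°) × tan(-30.100°) = 0.5238, so h₀ = 1.0195 rad = 58.41°.

h₀ = 58.4°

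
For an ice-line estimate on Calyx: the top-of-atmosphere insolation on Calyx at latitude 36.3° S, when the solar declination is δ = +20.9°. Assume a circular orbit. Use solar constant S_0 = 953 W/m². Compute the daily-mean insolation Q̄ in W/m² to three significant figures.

cos h₀ = −tan(-36.3°) tan(+20.900°) = 0.2805, h₀ = 1.2865 rad.
Bracket: h₀ sin ϕ sin δ + cos ϕ cos δ sin h₀ = 1.2865×-0.59201×0.35674 + 0.80593×0.93420×0.95985 = -0.271701 + 0.722671 = 0.450970.
Q̄ = (S_0/π) × [bracket] = (953/π) × 0.450970 = 136.8 W/m².

Q̄ ≈ 137 W/m²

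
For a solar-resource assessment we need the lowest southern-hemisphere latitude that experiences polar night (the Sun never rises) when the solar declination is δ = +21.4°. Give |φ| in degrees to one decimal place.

Polar night requires cos H₀ = −tan φ tan δ ≥ 1, i.e. tan φ tan δ ≤ −1.
The boundary is |tan φ| · |tan δ| = 1, so |φ| = 90° − |δ| = 90° − 21.4° = 68.6° in the southern hemisphere.

|φ| = 68.6°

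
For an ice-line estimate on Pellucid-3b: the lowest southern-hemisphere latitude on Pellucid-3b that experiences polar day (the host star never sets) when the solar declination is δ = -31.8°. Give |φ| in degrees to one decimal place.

|φ| = 58.2°

Polar day requires cos H₀ = −tan φ tan δ ≤ −1, i.e. tan φ tan δ ≥ 1.
The boundary is |tan φ| · |tan δ| = 1, so |φ| = 90° − |δ| = 90° − 31.8° = 58.2° in the southern hemisphere.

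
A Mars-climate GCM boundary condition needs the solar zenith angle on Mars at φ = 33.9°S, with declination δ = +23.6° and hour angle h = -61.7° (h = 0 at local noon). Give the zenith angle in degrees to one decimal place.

θ_z = 82.1°

cos θ_z = sin φ sin δ + cos φ cos δ cos h = -0.223293 + 0.360588 = 0.137295.
θ_z = arccos(0.137295) = 82.1°.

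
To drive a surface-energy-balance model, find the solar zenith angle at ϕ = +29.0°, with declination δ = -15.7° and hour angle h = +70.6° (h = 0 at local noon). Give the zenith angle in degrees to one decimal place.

θ_z = 81.5°

cos θ_z = sin ϕ sin δ + cos ϕ cos δ cos h = -0.131190 + 0.279676 = 0.148486.
θ_z = arccos(0.148486) = 81.5°.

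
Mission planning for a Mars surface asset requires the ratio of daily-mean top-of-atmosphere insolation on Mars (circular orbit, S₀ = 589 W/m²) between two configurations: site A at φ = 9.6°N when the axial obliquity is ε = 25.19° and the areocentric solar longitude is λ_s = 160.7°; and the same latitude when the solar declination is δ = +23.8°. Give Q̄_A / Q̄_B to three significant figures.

— Configuration A (φ=+9.6°):
sin δ = sin 25.19° × sin 160.7° = 0.14067, so δ = +8.087°.
cos H₀ = −tan(+9.6°) tan(+8.087°) = -0.0240, H₀ = 1.5948 rad.
Bracket: H₀ sin φ sin δ + cos φ cos δ sin H₀ = 1.5948×0.16677×0.14067 + 0.98600×0.99006×0.99971 = 0.037413 + 0.975916 = 1.013329.
Q̄ = (S₀/π) × [bracket] = (589/π) × 1.013329 = 189.98 W/m².
— Configuration B (φ=+9.6°):
cos H₀ = −tan(+9.6°) tan(+23.800°) = -0.0746, H₀ = 1.6455 rad.
Bracket: H₀ sin φ sin δ + cos φ cos δ sin H₀ = 1.6455×0.16677×0.40355 + 0.98600×0.91496×0.99721 = 0.110742 + 0.899634 = 1.010376.
Q̄ = (S₀/π) × [bracket] = (589/π) × 1.010376 = 189.43 W/m².
Ratio Q̄_A / Q̄_B = 189.98 / 189.43 = 1.003.

Q̄_A / Q̄_B ≈ 1.00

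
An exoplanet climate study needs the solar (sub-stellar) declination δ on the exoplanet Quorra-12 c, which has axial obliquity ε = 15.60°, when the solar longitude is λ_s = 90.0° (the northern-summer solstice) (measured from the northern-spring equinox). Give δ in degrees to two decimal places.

sin δ = sin ε · sin λ_s = sin 15.60° × sin 90.0° = 0.268920.
δ = arcsin(0.268920) = +15.60°.

δ = +15.60°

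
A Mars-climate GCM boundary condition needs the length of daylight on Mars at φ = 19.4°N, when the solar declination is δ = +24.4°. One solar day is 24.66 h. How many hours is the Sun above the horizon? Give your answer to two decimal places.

cos H₀ = −tan φ · tan δ = −tan(+19.4°) × tan(+24.400°) = -0.1597, so H₀ = 1.7312 rad = 99.19°.
Daylight = 2H₀/(2π) × 24.66 h = (1.7312/π) × 24.66 = 13.59 h.

13.59 h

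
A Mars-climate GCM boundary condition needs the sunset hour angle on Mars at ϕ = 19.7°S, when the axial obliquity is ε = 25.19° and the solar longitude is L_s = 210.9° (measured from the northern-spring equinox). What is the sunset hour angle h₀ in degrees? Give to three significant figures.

h₀ = 94.6°

Solar declination: sin δ = sin ε · sin L_s = sin 25.19° × sin 210.9° = -0.21857, so δ = -12.625°.
cos h₀ = −tan ϕ · tan δ = −tan(-19.7°) × tan(-12.625°) = -0.0802, so h₀ = 1.6511 rad = 94.60°.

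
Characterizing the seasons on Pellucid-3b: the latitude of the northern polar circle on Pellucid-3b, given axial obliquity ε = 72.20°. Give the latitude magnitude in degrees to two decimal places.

The polar circle is the lowest latitude that experiences at least one full rotation of continuous daylight at the northern-summer solstice; it lies at |φ| = 90° − ε = 90° − 72.20° = 17.80°.

17.80°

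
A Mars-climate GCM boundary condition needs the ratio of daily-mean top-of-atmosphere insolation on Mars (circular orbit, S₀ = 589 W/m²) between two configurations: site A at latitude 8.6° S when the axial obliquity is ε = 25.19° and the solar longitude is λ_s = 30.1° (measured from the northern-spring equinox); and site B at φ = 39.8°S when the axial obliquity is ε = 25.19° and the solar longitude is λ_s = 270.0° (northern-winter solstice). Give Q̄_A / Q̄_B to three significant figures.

— Configuration A (φ=-8.6°):
Solar declination: sin δ = sin ε · sin λ_s = sin 25.19° × sin 30.1° = 0.21345, so δ = +12.325°.
cos H₀ = −tan(-8.6°) tan(+12.325°) = 0.0330, H₀ = 1.5377 rad.
Bracket: H₀ sin φ sin δ + cos φ cos δ sin H₀ = 1.5377×-0.14954×0.21345 + 0.98876×0.97695×0.99945 = -0.049082 + 0.965438 = 0.916356.
Q̄ = (S₀/π) × [bracket] = (589/π) × 0.916356 = 171.80 W/m².
— Configuration B (φ=-39.8°):
Solar declination: sin δ = sin ε · sin λ_s = sin 25.19° × sin 270.0° = -0.42562, so δ = -25.190°.
cos H₀ = −tan(-39.8°) tan(-25.190°) = -0.3919, H₀ = 1.9735 rad.
Bracket: H₀ sin φ sin δ + cos φ cos δ sin H₀ = 1.9735×-0.64011×-0.42562 + 0.76828×0.90490×0.92002 = 0.537667 + 0.639613 = 1.177280.
Q̄ = (S₀/π) × [bracket] = (589/π) × 1.177280 = 220.72 W/m².
Ratio Q̄_A / Q̄_B = 171.80 / 220.72 = 0.7784.

Q̄_A / Q̄_B ≈ 0.778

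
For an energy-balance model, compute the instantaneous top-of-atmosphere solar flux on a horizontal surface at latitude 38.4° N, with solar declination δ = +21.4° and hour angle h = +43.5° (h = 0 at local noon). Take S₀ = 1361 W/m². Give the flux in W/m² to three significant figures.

1.03e+03 W/m²

cos θ_z = sin φ sin δ + cos φ cos δ cos h = 0.226642 + 0.529278 = 0.755920.
Flux = S₀ · cos θ_z = 1361 × 0.755920 = 1029 W/m².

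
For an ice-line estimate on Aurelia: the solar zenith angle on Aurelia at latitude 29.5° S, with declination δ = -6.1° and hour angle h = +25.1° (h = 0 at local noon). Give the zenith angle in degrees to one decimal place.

cos θ_z = sin φ sin δ + cos φ cos δ cos h = 0.052327 + 0.783704 = 0.836031.
θ_z = arccos(0.836031) = 33.3°.

θ_z = 33.3°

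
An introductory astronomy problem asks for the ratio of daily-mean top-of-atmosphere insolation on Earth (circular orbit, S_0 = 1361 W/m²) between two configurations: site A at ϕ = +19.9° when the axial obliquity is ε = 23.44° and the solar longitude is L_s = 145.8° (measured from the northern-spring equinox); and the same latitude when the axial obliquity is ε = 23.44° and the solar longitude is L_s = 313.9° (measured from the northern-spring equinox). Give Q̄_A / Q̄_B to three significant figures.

Q̄_A / Q̄_B ≈ 1.38

— Configuration A (ϕ=+19.9°):
Solar declination: sin δ = sin ε · sin L_s = sin 23.44° × sin 145.8° = 0.22359, so δ = +12.920°.
cos h₀ = −tan(+19.9°) tan(+12.920°) = -0.0830, h₀ = 1.6539 rad.
Bracket: h₀ sin ϕ sin δ + cos ϕ cos δ sin h₀ = 1.6539×0.34038×0.22359 + 0.94029×0.97468×0.99655 = 0.125871 + 0.913320 = 1.039191.
Q̄ = (S_0/π) × [bracket] = (1361/π) × 1.039191 = 450.20 W/m².
— Configuration B (ϕ=+19.9°):
Solar declination: sin δ = sin ε · sin L_s = sin 23.44° × sin 313.9° = -0.28663, so δ = -16.656°.
cos h₀ = −tan(+19.9°) tan(-16.656°) = 0.1083, h₀ = 1.4623 rad.
Bracket: h₀ sin ϕ sin δ + cos ϕ cos δ sin h₀ = 1.4623×0.34038×-0.28663 + 0.94029×0.95804×0.99412 = -0.142667 + 0.895539 = 0.752872.
Q̄ = (S_0/π) × [bracket] = (1361/π) × 0.752872 = 326.16 W/m².
Ratio Q̄_A / Q̄_B = 450.20 / 326.16 = 1.380.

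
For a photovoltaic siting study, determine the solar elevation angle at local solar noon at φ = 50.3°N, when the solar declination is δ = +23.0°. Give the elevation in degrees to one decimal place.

62.7°

At local noon the hour angle is zero, so the zenith angle equals |φ − δ| = |+50.3° − (+23.000°)| = 27.300°.
Elevation = 90° − 27.300° = 62.7°.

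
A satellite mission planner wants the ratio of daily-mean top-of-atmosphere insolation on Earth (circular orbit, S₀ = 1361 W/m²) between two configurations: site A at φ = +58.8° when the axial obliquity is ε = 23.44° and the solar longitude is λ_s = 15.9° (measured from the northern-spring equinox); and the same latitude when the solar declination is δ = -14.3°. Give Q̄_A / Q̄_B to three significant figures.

Q̄_A / Q̄_B ≈ 3.11

— Configuration A (φ=+58.8°):
Solar declination: sin δ = sin ε · sin λ_s = sin 23.44° × sin 15.9° = 0.10898, so δ = +6.256°.
cos H₀ = −tan(+58.8°) tan(+6.256°) = -0.1810, H₀ = 1.7528 rad.
Bracket: H₀ sin φ sin δ + cos φ cos δ sin H₀ = 1.7528×0.85536×0.10898 + 0.51803×0.99404×0.98348 = 0.163391 + 0.506436 = 0.669827.
Q̄ = (S₀/π) × [bracket] = (1361/π) × 0.669827 = 290.18 W/m².
— Configuration B (φ=+58.8°):
cos H₀ = −tan(+58.8°) tan(-14.300°) = 0.4209, H₀ = 1.1364 rad.
Bracket: H₀ sin φ sin δ + cos φ cos δ sin H₀ = 1.1364×0.85536×-0.24700 + 0.51803×0.96902×0.90711 = -0.240092 + 0.455352 = 0.215260.
Q̄ = (S₀/π) × [bracket] = (1361/π) × 0.215260 = 93.255 W/m².
Ratio Q̄_A / Q̄_B = 290.18 / 93.255 = 3.112.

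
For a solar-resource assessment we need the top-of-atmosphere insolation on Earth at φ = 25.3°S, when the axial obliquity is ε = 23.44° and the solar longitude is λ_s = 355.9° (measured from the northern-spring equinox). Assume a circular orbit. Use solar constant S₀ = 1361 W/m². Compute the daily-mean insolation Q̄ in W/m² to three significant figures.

Solar declination: sin δ = sin ε · sin λ_s = sin 23.44° × sin 355.9° = -0.02844, so δ = -1.630°.
cos H₀ = −tan(-25.3°) tan(-1.630°) = -0.0134, H₀ = 1.5842 rad.
Bracket: H₀ sin φ sin δ + cos φ cos δ sin H₀ = 1.5842×-0.42736×-0.02844 + 0.90408×0.99960×0.99991 = 0.019255 + 0.903637 = 0.922892.
Q̄ = (S₀/π) × [bracket] = (1361/π) × 0.922892 = 399.8 W/m².

Q̄ ≈ 400 W/m²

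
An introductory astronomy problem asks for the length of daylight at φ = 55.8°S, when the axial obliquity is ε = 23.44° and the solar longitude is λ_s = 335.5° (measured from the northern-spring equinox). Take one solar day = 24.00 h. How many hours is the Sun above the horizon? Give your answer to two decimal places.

Solar declination: sin δ = sin ε · sin λ_s = sin 23.44° × sin 335.5° = -0.16496, so δ = -9.495°.
cos H₀ = −tan φ · tan δ = −tan(-55.8°) × tan(-9.495°) = -0.2461, so H₀ = 1.8195 rad = 104.25°.
Daylight = 2H₀/(2π) × 24.00 h = (1.8195/π) × 24.00 = 13.90 h.

13.90 h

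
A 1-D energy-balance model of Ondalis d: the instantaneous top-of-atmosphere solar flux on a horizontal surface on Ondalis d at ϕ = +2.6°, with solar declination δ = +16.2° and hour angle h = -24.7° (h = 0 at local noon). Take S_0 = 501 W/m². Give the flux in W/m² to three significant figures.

443 W/m²

cos θ_z = sin ϕ sin δ + cos ϕ cos δ cos h = 0.012656 + 0.871537 = 0.884193.
Flux = S_0 · cos θ_z = 501 × 0.884193 = 443.0 W/m².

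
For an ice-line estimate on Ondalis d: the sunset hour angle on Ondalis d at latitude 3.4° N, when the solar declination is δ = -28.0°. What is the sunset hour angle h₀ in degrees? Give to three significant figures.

h₀ = 88.2°

cos h₀ = −tan ϕ · tan δ = −tan(+3.4°) × tan(-28.000°) = 0.0316, so h₀ = 1.5392 rad = 88.19°.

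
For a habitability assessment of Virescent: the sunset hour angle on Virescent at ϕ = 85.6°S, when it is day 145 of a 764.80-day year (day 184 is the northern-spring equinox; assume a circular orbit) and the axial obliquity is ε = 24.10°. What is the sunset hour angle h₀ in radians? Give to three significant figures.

Solar longitude: L_s = 360° × (145 − 184)/764.80 = -18.358°, i.e. -18.358° + 360° = 341.642°.
sin δ = sin 24.10° × sin 341.642° = -0.12860, so δ = -7.389°.
Sunrise equation: cos h₀ = −tan ϕ · tan δ = -1.6853 ≤ −1, so the host star never sets (polar day) and h₀ = π.

h₀ = 3.14 rad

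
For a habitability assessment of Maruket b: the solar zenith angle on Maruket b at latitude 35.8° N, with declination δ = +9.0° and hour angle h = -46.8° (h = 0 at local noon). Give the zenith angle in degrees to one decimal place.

cos θ_z = sin φ sin δ + cos φ cos δ cos h = 0.091508 + 0.548376 = 0.639884.
θ_z = arccos(0.639884) = 50.2°.

θ_z = 50.2°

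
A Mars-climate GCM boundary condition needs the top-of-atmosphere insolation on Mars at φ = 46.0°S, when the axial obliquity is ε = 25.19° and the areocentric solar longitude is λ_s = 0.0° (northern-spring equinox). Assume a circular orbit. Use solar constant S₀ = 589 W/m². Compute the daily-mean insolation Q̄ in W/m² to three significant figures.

sin δ = sin 25.19° × sin 0.0° = 0.00000, so δ = +0.000°.
cos H₀ = −tan(-46.0°) tan(+0.000°) = 0.0000, H₀ = 1.5708 rad.
Bracket: H₀ sin φ sin δ + cos φ cos δ sin H₀ = 1.5708×-0.71934×0.00000 + 0.69466×1.00000×1.00000 = -0.000000 + 0.694660 = 0.694660.
Q̄ = (S₀/π) × [bracket] = (589/π) × 0.694660 = 130.2 W/m².

Q̄ ≈ 130 W/m²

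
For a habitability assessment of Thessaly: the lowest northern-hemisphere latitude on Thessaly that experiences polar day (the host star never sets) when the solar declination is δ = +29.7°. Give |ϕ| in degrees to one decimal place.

|ϕ| = 60.3°

Polar day requires cos h₀ = −tan ϕ tan δ ≤ −1, i.e. tan ϕ tan δ ≥ 1.
The boundary is |tan ϕ| · |tan δ| = 1, so |ϕ| = 90° − |δ| = 90° − 29.7° = 60.3° in the northern hemisphere.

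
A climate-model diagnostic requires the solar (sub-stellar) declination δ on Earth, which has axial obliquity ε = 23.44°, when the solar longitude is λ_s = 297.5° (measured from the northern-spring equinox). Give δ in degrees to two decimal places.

sin δ = sin ε · sin λ_s = sin 23.44° × sin 297.5° = -0.352843.
δ = arcsin(-0.352843) = -20.66°.

δ = -20.66°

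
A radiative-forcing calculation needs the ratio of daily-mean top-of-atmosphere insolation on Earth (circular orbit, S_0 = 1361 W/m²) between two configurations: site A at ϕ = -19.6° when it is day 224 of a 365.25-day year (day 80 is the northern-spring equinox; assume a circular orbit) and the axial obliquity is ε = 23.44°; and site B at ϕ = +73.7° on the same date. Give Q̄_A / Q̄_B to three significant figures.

Q̄_A / Q̄_B ≈ 1.05

— Configuration A (ϕ=-19.6°):
Solar longitude: L_s = 360° × (224 − 80)/365.25 = 141.930°.
sin δ = sin 23.44° × sin 141.930° = 0.24528, so δ = +14.199°.
cos h₀ = −tan(-19.6°) tan(+14.199°) = 0.0901, h₀ = 1.4806 rad.
Bracket: h₀ sin ϕ sin δ + cos ϕ cos δ sin h₀ = 1.4806×-0.33545×0.24528 + 0.94206×0.96945×0.99593 = -0.121823 + 0.909563 = 0.787740.
Q̄ = (S_0/π) × [bracket] = (1361/π) × 0.787740 = 341.26 W/m².
— Configuration B (ϕ=+73.7°):
cos h₀ = −tan(+73.7°) tan(+14.199°) = -0.8652, h₀ = 2.6164 rad.
Bracket: h₀ sin ϕ sin δ + cos ϕ cos δ sin h₀ = 2.6164×0.95981×0.24528 + 0.28067×0.96945×0.50136 = 0.615959 + 0.136418 = 0.752377.
Q̄ = (S_0/π) × [bracket] = (1361/π) × 0.752377 = 325.94 W/m².
Ratio Q̄_A / Q̄_B = 341.26 / 325.94 = 1.047.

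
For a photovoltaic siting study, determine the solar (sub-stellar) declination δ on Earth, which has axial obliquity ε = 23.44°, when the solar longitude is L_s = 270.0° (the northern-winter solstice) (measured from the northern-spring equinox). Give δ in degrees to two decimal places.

sin δ = sin ε · sin L_s = sin 23.44° × sin 270.0° = -0.397789.
δ = arcsin(-0.397789) = -23.44°.

δ = -23.44°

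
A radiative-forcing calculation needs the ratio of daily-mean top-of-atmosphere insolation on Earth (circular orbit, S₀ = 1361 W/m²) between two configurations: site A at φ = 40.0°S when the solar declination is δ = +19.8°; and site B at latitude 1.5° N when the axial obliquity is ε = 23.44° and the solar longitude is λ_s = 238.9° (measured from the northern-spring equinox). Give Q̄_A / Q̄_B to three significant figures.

Q̄_A / Q̄_B ≈ 0.445

— Configuration A (φ=-40.0°):
cos H₀ = −tan(-40.0°) tan(+19.800°) = 0.3021, H₀ = 1.2639 rad.
Bracket: H₀ sin φ sin δ + cos φ cos δ sin H₀ = 1.2639×-0.64279×0.33874 + 0.76604×0.94088×0.95328 = -0.275200 + 0.687078 = 0.411878.
Q̄ = (S₀/π) × [bracket] = (1361/π) × 0.411878 = 178.43 W/m².
— Configuration B (φ=+1.5°):
Solar declination: sin δ = sin ε · sin λ_s = sin 23.44° × sin 238.9° = -0.34061, so δ = -19.914°.
cos H₀ = −tan(+1.5°) tan(-19.914°) = 0.0095, H₀ = 1.5613 rad.
Bracket: H₀ sin φ sin δ + cos φ cos δ sin H₀ = 1.5613×0.02618×-0.34061 + 0.99966×0.94020×0.99996 = -0.013922 + 0.939843 = 0.925921.
Q̄ = (S₀/π) × [bracket] = (1361/π) × 0.925921 = 401.13 W/m².
Ratio Q̄_A / Q̄_B = 178.43 / 401.13 = 0.4448.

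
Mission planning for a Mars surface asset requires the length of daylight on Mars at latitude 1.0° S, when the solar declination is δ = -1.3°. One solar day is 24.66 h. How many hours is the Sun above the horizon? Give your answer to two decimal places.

cos h₀ = −tan ϕ · tan δ = −tan(-1.0°) × tan(-1.300°) = -0.0004, so h₀ = 1.5712 rad = 90.02°.
Daylight = 2h₀/(2π) × 24.66 h = (1.5712/π) × 24.66 = 12.33 h.

12.33 h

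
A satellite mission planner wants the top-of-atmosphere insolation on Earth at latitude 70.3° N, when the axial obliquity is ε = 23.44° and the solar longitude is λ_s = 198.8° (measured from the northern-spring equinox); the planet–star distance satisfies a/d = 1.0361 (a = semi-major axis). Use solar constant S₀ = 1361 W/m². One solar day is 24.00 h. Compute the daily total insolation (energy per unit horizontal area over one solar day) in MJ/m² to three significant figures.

6.70 MJ/m²

Solar declination: sin δ = sin ε · sin λ_s = sin 23.44° × sin 198.8° = -0.12819, so δ = -7.365°.
cos H₀ = −tan(+70.3°) tan(-7.365°) = 0.3610, H₀ = 1.2014 rad.
Bracket: H₀ sin φ sin δ + cos φ cos δ sin H₀ = 1.2014×0.94147×-0.12819 + 0.33710×0.99175×0.93256 = -0.144993 + 0.311772 = 0.166779.
Inverse-square distance factor (a/d)² = 1.0361² = 1.073503.
Q̄ = (S₀/π) × 1.073503 × [bracket] = (1361/π) × 1.073503 × 0.166779 = 77.563 W/m².
Daily total = Q̄ × 24.00 h × 3600 s/h = 77.563 × 24.00 × 3600 / 10⁶ = 6.701 MJ/m².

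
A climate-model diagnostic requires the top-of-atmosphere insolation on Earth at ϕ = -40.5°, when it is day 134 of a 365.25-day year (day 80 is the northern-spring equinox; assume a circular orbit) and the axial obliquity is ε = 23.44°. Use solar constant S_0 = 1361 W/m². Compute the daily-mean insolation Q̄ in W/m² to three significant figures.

Solar longitude: L_s = 360° × (134 − 80)/365.25 = 53.224°.
sin δ = sin 23.44° × sin 53.224° = 0.31862, so δ = +18.580°.
cos h₀ = −tan(-40.5°) tan(+18.580°) = 0.2871, h₀ = 1.2796 rad.
Bracket: h₀ sin ϕ sin δ + cos ϕ cos δ sin h₀ = 1.2796×-0.64945×0.31862 + 0.76041×0.94788×0.95790 = -0.264785 + 0.690433 = 0.425648.
Q̄ = (S_0/π) × [bracket] = (1361/π) × 0.425648 = 184.4 W/m².

Q̄ ≈ 184 W/m²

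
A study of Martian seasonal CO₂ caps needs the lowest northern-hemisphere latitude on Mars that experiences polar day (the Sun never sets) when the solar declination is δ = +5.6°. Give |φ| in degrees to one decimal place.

|φ| = 84.4°

Polar day requires cos H₀ = −tan φ tan δ ≤ −1, i.e. tan φ tan δ ≥ 1.
The boundary is |tan φ| · |tan δ| = 1, so |φ| = 90° − |δ| = 90° − 5.6° = 84.4° in the northern hemisphere.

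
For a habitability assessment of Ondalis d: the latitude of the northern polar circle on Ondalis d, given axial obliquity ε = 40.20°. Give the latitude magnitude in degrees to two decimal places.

49.80°

The polar circle is the lowest latitude that experiences at least one full rotation of continuous daylight at the northern-summer solstice; it lies at |ϕ| = 90° − ε = 90° − 40.20° = 49.80°.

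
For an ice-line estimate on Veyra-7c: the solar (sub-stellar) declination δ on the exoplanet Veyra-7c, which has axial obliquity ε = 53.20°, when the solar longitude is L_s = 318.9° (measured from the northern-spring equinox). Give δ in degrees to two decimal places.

δ = -31.76°

sin δ = sin ε · sin L_s = sin 53.20° × sin 318.9° = -0.526381.
δ = arcsin(-0.526381) = -31.76°.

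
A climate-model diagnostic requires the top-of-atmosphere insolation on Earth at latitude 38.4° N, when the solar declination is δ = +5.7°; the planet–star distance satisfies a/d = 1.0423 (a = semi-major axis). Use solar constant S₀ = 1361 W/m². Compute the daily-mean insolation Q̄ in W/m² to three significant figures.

cos H₀ = −tan(+38.4°) tan(+5.700°) = -0.0791, H₀ = 1.6500 rad.
Bracket: H₀ sin φ sin δ + cos φ cos δ sin H₀ = 1.6500×0.62115×0.09932 + 0.78369×0.99506×0.99687 = 0.101793 + 0.777378 = 0.879171.
Inverse-square distance factor (a/d)² = 1.0423² = 1.086389.
Q̄ = (S₀/π) × 1.086389 × [bracket] = (1361/π) × 1.086389 × 0.879171 = 413.8 W/m².

Q̄ ≈ 414 W/m²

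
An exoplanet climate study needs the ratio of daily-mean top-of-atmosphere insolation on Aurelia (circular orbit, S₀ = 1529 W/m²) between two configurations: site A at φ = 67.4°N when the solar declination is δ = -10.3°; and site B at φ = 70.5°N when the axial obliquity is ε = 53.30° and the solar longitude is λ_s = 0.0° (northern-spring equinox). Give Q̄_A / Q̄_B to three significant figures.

Q̄_A / Q̄_B ≈ 0.466

— Configuration A (φ=+67.4°):
cos H₀ = −tan(+67.4°) tan(-10.300°) = 0.4366, H₀ = 1.1190 rad.
Bracket: H₀ sin φ sin δ + cos φ cos δ sin H₀ = 1.1190×0.92321×-0.17880 + 0.38430×0.98389×0.89967 = -0.184713 + 0.340173 = 0.155460.
Q̄ = (S₀/π) × [bracket] = (1529/π) × 0.155460 = 75.662 W/m².
— Configuration B (φ=+70.5°):
Solar declination: sin δ = sin ε · sin λ_s = sin 53.30° × sin 0.0° = 0.00000, so δ = +0.000°.
cos H₀ = −tan(+70.5°) tan(+0.000°) = -0.0000, H₀ = 1.5708 rad.
Bracket: H₀ sin φ sin δ + cos φ cos δ sin H₀ = 1.5708×0.94264×0.00000 + 0.33381×1.00000×1.00000 = 0.000000 + 0.333810 = 0.333810.
Q̄ = (S₀/π) × [bracket] = (1529/π) × 0.333810 = 162.46 W/m².
Ratio Q̄_A / Q̄_B = 75.662 / 162.46 = 0.4657.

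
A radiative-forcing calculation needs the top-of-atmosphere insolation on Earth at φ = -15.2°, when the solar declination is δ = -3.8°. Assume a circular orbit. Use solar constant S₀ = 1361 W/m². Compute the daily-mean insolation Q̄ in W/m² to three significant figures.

cos H₀ = −tan(-15.2°) tan(-3.800°) = -0.0180, H₀ = 1.5888 rad.
Bracket: H₀ sin φ sin δ + cos φ cos δ sin H₀ = 1.5888×-0.26219×-0.06627 + 0.96502×0.99780×0.99984 = 0.027606 + 0.962743 = 0.990349.
Q̄ = (S₀/π) × [bracket] = (1361/π) × 0.990349 = 429.0 W/m².

Q̄ ≈ 429 W/m²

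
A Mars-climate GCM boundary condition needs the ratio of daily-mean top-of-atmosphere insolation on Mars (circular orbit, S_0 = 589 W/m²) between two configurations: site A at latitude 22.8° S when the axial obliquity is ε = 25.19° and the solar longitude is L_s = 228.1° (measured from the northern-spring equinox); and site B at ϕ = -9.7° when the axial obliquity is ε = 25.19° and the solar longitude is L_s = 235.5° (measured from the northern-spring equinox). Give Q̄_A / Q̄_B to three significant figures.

— Configuration A (ϕ=-22.8°):
Solar declination: sin δ = sin ε · sin L_s = sin 25.19° × sin 228.1° = -0.31679, so δ = -18.469°.
cos h₀ = −tan(-22.8°) tan(-18.469°) = -0.1404, h₀ = 1.7117 rad.
Bracket: h₀ sin ϕ sin δ + cos ϕ cos δ sin h₀ = 1.7117×-0.38752×-0.31679 + 0.92186×0.94849×0.99009 = 0.210133 + 0.865710 = 1.075843.
Q̄ = (S_0/π) × [bracket] = (589/π) × 1.075843 = 201.70 W/m².
— Configuration B (ϕ=-9.7°):
Solar declination: sin δ = sin ε · sin L_s = sin 25.19° × sin 235.5° = -0.35077, so δ = -20.534°.
cos h₀ = −tan(-9.7°) tan(-20.534°) = -0.0640, h₀ = 1.6349 rad.
Bracket: h₀ sin ϕ sin δ + cos ϕ cos δ sin h₀ = 1.6349×-0.16849×-0.35077 + 0.98570×0.93646×0.99795 = 0.096625 + 0.921176 = 1.017801.
Q̄ = (S_0/π) × [bracket] = (589/π) × 1.017801 = 190.82 W/m².
Ratio Q̄_A / Q̄_B = 201.70 / 190.82 = 1.057.

Q̄_A / Q̄_B ≈ 1.06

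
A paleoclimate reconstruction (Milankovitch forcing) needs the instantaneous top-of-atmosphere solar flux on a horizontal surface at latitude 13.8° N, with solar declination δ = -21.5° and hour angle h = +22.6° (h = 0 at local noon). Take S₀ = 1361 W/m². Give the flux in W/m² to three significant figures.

1.02e+03 W/m²

cos θ_z = sin φ sin δ + cos φ cos δ cos h = -0.087423 + 0.834176 = 0.746753.
Flux = S₀ · cos θ_z = 1361 × 0.746753 = 1016 W/m².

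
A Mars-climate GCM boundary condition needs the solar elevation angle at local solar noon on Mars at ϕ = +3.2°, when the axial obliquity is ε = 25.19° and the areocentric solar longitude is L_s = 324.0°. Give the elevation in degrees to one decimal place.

72.3°

sin δ = sin 25.19° × sin 324.0° = -0.25017, so δ = -14.488°.
At local noon the hour angle is zero, so the zenith angle equals |ϕ − δ| = |+3.2° − (-14.488°)| = 17.688°.
Elevation = 90° − 17.688° = 72.3°.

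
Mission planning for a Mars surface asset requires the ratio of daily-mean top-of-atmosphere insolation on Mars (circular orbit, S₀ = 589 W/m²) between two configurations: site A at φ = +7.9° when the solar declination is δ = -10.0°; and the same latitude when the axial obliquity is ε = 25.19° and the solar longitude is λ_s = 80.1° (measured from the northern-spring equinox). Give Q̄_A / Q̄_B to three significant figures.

— Configuration A (φ=+7.9°):
cos H₀ = −tan(+7.9°) tan(-10.000°) = 0.0245, H₀ = 1.5463 rad.
Bracket: H₀ sin φ sin δ + cos φ cos δ sin H₀ = 1.5463×0.13744×-0.17365 + 0.99051×0.98481×0.99970 = -0.036905 + 0.975172 = 0.938267.
Q̄ = (S₀/π) × [bracket] = (589/π) × 0.938267 = 175.91 W/m².
— Configuration B (φ=+7.9°):
Solar declination: sin δ = sin ε · sin λ_s = sin 25.19° × sin 80.1° = 0.41928, so δ = +24.789°.
cos H₀ = −tan(+7.9°) tan(+24.789°) = -0.0641, H₀ = 1.6349 rad.
Bracket: H₀ sin φ sin δ + cos φ cos δ sin H₀ = 1.6349×0.13744×0.41928 + 0.99051×0.90786×0.99794 = 0.094212 + 0.897392 = 0.991604.
Q̄ = (S₀/π) × [bracket] = (589/π) × 0.991604 = 185.91 W/m².
Ratio Q̄_A / Q̄_B = 175.91 / 185.91 = 0.9462.

Q̄_A / Q̄_B ≈ 0.946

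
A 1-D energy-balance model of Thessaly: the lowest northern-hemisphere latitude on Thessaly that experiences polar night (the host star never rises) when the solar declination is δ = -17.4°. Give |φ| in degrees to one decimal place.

Polar night requires cos H₀ = −tan φ tan δ ≥ 1, i.e. tan φ tan δ ≤ −1.
The boundary is |tan φ| · |tan δ| = 1, so |φ| = 90° − |δ| = 90° − 17.4° = 72.6° in the northern hemisphere.

|φ| = 72.6°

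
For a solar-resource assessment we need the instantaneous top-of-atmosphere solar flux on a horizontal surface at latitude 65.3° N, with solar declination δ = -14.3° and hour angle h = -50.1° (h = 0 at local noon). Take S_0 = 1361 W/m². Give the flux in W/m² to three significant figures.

48.1 W/m²

cos θ_z = sin ϕ sin δ + cos ϕ cos δ cos h = -0.224401 + 0.259736 = 0.035335.
Flux = S_0 · cos θ_z = 1361 × 0.035335 = 48.09 W/m².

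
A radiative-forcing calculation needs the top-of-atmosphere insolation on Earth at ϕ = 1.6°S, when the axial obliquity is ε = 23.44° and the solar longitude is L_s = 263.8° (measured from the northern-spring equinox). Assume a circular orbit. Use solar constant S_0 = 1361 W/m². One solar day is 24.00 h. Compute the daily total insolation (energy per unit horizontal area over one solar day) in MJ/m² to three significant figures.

Solar declination: sin δ = sin ε · sin L_s = sin 23.44° × sin 263.8° = -0.39546, so δ = -23.295°.
cos h₀ = −tan(-1.6°) tan(-23.295°) = -0.0120, h₀ = 1.5828 rad.
Bracket: h₀ sin ϕ sin δ + cos ϕ cos δ sin h₀ = 1.5828×-0.02792×-0.39546 + 0.99961×0.91848×0.99993 = 0.017476 + 0.918058 = 0.935534.
Q̄ = (S_0/π) × [bracket] = (1361/π) × 0.935534 = 405.29 W/m².
Daily total = Q̄ × 24.00 h × 3600 s/h = 405.29 × 24.00 × 3600 / 10⁶ = 35.02 MJ/m².

35.0 MJ/m²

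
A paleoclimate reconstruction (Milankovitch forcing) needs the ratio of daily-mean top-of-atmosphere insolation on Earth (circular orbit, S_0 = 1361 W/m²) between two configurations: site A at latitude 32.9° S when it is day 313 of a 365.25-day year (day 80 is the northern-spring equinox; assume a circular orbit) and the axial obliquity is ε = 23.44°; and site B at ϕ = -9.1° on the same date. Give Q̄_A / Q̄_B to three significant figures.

— Configuration A (ϕ=-32.9°):
Solar longitude: L_s = 360° × (313 − 80)/365.25 = 229.651°.
sin δ = sin 23.44° × sin 229.651° = -0.30316, so δ = -17.648°.
cos h₀ = −tan(-32.9°) tan(-17.648°) = -0.2058, h₀ = 1.7781 rad.
Bracket: h₀ sin ϕ sin δ + cos ϕ cos δ sin h₀ = 1.7781×-0.54317×-0.30316 + 0.83962×0.95294×0.97859 = 0.292795 + 0.782977 = 1.075772.
Q̄ = (S_0/π) × [bracket] = (1361/π) × 1.075772 = 466.05 W/m².
— Configuration B (ϕ=-9.1°):
cos h₀ = −tan(-9.1°) tan(-17.648°) = -0.0510, h₀ = 1.6218 rad.
Bracket: h₀ sin ϕ sin δ + cos ϕ cos δ sin h₀ = 1.6218×-0.15816×-0.30316 + 0.98741×0.95294×0.99870 = 0.077762 + 0.939719 = 1.017481.
Q̄ = (S_0/π) × [bracket] = (1361/π) × 1.017481 = 440.79 W/m².
Ratio Q̄_A / Q̄_B = 466.05 / 440.79 = 1.057.

Q̄_A / Q̄_B ≈ 1.06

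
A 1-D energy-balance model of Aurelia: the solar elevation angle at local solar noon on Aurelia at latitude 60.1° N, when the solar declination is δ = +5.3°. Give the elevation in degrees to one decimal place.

35.2°

At local noon the hour angle is zero, so the zenith angle equals |ϕ − δ| = |+60.1° − (+5.300°)| = 54.800°.
Elevation = 90° − 54.800° = 35.2°.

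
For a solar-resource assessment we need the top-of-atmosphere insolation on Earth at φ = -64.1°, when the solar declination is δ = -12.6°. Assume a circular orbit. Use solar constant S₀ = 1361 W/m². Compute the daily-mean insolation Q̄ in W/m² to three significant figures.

Q̄ ≈ 338 W/m²

cos H₀ = −tan(-64.1°) tan(-12.600°) = -0.4603, H₀ = 2.0492 rad.
Bracket: H₀ sin φ sin δ + cos φ cos δ sin H₀ = 2.0492×-0.89956×-0.21814 + 0.43680×0.97592×0.88775 = 0.402115 + 0.378432 = 0.780547.
Q̄ = (S₀/π) × [bracket] = (1361/π) × 0.780547 = 338.1 W/m².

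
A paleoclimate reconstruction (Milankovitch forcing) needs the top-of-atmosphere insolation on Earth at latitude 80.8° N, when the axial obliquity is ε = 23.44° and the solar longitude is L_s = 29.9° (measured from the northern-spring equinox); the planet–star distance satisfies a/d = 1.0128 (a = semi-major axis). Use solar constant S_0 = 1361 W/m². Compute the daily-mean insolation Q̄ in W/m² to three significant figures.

Solar declination: sin δ = sin ε · sin L_s = sin 23.44° × sin 29.9° = 0.19829, so δ = +11.437°.
cos h₀ = −tan(+80.8°) tan(+11.437°) = -1.2491 ≤ −1 ⇒ polar day, h₀ = π.
Bracket: h₀ sin ϕ sin δ + cos ϕ cos δ sin h₀ = 3.1416×0.98714×0.19829 + 0.15988×0.98014×0.00000 = 0.614937 + 0.000000 = 0.614937.
Inverse-square distance factor (a/d)² = 1.0128² = 1.025764.
Q̄ = (S_0/π) × 1.025764 × [bracket] = (1361/π) × 1.025764 × 0.614937 = 273.3 W/m².

Q̄ ≈ 273 W/m²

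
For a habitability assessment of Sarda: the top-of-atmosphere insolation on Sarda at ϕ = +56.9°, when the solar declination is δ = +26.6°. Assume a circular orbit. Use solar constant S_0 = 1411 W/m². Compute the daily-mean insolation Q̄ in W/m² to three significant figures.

Q̄ ≈ 553 W/m²

cos h₀ = −tan(+56.9°) tan(+26.600°) = -0.7682, h₀ = 2.4468 rad.
Bracket: h₀ sin ϕ sin δ + cos ϕ cos δ sin h₀ = 2.4468×0.83772×0.44776 + 0.54610×0.89415×0.64025 = 0.917789 + 0.312631 = 1.230420.
Q̄ = (S_0/π) × [bracket] = (1411/π) × 1.230420 = 552.6 W/m².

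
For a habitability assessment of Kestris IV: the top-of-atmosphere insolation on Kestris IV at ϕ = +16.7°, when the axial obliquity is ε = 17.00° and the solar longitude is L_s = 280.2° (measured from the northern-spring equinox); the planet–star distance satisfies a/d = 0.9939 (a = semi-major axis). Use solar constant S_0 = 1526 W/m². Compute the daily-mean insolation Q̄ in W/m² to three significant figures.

Solar declination: sin δ = sin ε · sin L_s = sin 17.00° × sin 280.2° = -0.28775, so δ = -16.723°.
cos h₀ = −tan(+16.7°) tan(-16.723°) = 0.0901, h₀ = 1.4805 rad.
Bracket: h₀ sin ϕ sin δ + cos ϕ cos δ sin h₀ = 1.4805×0.28736×-0.28775 + 0.95782×0.95771×0.99593 = -0.122419 + 0.913580 = 0.791161.
Inverse-square distance factor (a/d)² = 0.9939² = 0.987837.
Q̄ = (S_0/π) × 0.987837 × [bracket] = (1526/π) × 0.987837 × 0.791161 = 379.6 W/m².

Q̄ ≈ 380 W/m²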